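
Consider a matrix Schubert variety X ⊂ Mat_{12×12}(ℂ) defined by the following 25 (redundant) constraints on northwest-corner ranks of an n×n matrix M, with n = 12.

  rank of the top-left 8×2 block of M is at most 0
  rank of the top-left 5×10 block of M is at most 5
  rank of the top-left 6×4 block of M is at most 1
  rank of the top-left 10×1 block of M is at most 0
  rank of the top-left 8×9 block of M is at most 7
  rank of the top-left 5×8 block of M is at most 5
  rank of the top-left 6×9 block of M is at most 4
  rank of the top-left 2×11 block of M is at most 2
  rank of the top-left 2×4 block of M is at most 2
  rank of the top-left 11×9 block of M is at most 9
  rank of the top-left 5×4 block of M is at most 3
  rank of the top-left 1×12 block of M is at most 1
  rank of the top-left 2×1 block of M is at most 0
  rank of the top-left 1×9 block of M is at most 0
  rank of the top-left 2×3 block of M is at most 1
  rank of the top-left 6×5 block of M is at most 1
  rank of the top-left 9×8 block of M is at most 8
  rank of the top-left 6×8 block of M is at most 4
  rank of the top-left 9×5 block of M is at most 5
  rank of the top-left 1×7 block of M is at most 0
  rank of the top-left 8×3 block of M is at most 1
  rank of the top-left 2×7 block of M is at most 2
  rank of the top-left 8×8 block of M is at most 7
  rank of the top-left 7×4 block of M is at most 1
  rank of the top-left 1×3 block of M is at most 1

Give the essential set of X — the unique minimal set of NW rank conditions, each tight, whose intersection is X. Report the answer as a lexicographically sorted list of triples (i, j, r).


Rank table r_w(12×12) implied by the 25 constraints:

  i=1: 0  0  0  0  0  0  0  0  0  1  1  1
  i=2: 0  0  1  1  1  1  1  1  1  2  2  2
  i=3: 0  0  1  1  1  2  2  2  2  3  3  3
  i=4: 0  0  1  1  1  2  3  3  3  4  4  4
  i=5: 0  0  1  1  1  2  3  4  4  5  5  5
  i=6: 0  0  1  1  1  2  3  4  4  5  6  6
  i=7: 0  0  1  1  2  3  4  5  5  6  7  7
  i=8: 0  0  1  2  3  4  5  6  6  7  8  8
  i=9: 0  1  2  3  4  5  6  7  7  8  9  9
  i=10: 0  1  2  3  4  5  6  7  8  9  10  10
  i=11: 1  2  3  4  5  6  7  8  9  10  11  11
  i=12: 1  2  3  4  5  6  7  8  9  10  11  12

so w = (10, 3, 6, 7, 8, 11, 5, 4, 2, 9, 1, 12).

D(w) has 35 cells with 6 SE-corners; essential set:

[(1, 9, 0), (6, 5, 1), (6, 9, 4), (7, 4, 1), (8, 2, 0), (10, 1, 0)]


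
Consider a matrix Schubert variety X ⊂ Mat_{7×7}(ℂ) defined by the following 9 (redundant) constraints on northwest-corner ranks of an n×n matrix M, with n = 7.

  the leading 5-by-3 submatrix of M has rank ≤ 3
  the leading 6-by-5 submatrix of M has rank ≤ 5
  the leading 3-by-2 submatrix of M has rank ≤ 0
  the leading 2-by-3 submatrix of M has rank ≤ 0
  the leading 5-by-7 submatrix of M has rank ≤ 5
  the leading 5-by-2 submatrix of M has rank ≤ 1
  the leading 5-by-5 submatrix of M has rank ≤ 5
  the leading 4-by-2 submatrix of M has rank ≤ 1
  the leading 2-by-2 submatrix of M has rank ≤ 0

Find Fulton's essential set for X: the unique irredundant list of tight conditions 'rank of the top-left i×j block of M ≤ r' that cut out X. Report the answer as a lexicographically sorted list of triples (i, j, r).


Recovering R(i,j) via the rank-extension bound from the 9 conditions:

  row 1: 0 | 0 | 0 | 1 | 1 | 1 | 1
  row 2: 0 | 0 | 0 | 1 | 2 | 2 | 2
  row 3: 0 | 0 | 1 | 2 | 3 | 3 | 3
  row 4: 1 | 1 | 2 | 3 | 4 | 4 | 4
  row 5: 1 | 1 | 2 | 3 | 4 | 5 | 5
  row 6: 1 | 2 | 3 | 4 | 5 | 6 | 6
  row 7: 1 | 2 | 3 | 4 | 5 | 6 | 7

giving w = (4, 5, 3, 1, 6, 2, 7) via Δ²R.

Rothe diagram D(w) (9 cells), 3 SE-corners (essential conditions):

[(2, 3, 0), (3, 2, 0), (5, 2, 1)]


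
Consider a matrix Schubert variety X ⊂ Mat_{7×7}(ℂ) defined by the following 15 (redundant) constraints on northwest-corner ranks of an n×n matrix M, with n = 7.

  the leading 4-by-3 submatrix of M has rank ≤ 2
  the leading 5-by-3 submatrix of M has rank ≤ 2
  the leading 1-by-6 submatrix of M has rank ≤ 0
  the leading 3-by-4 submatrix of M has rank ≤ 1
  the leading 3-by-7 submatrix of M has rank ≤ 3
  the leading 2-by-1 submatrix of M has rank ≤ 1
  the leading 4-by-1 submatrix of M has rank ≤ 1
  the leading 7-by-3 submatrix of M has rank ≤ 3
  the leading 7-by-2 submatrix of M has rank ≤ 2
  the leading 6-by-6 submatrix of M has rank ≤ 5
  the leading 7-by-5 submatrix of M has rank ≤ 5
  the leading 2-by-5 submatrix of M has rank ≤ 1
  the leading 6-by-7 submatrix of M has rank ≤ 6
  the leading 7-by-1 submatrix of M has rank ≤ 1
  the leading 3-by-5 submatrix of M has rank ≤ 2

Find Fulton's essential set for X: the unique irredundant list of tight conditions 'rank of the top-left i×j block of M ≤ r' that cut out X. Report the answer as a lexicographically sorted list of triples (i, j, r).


The tightest implied rank at each (i,j), from the 15 conditions:

  i=1: 0, 0, 0, 0, 0, 0, 1
  i=2: 1, 1, 1, 1, 1, 1, 2
  i=3: 1, 1, 1, 1, 2, 2, 3
  i=4: 1, 2, 2, 2, 3, 3, 4
  i=5: 1, 2, 2, 3, 4, 4, 5
  i=6: 1, 2, 3, 4, 5, 5, 6
  i=7: 1, 2, 3, 4, 5, 6, 7

second differences of R give the permutation w = (7, 1, 5, 2, 4, 3, 6).

Fulton essential set (3 of the 10 Rothe cells):

[(1, 6, 0), (3, 4, 1), (5, 3, 2)]


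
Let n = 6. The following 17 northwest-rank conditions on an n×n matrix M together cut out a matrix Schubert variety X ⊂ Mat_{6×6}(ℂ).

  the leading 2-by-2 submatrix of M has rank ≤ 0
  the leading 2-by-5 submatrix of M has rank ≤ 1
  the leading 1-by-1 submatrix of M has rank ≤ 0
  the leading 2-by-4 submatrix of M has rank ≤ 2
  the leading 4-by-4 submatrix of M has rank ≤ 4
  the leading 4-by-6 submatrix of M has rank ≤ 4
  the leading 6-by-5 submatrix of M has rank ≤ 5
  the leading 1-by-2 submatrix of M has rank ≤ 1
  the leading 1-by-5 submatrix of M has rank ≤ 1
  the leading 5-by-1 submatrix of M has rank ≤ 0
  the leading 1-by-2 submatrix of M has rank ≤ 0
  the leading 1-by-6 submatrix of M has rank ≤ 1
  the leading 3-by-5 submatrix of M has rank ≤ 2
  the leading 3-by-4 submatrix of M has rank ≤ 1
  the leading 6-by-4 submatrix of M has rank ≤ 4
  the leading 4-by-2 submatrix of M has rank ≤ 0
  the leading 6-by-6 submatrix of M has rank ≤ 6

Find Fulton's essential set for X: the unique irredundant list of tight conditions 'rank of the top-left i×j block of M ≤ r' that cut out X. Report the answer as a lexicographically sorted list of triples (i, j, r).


Reconstructing r_w from the 17 given conditions:

  R[1]: 0 0 1 1 1 1
  R[2]: 0 0 1 1 1 2
  R[3]: 0 0 1 1 2 3
  R[4]: 0 0 1 2 3 4
  R[5]: 0 1 2 3 4 5
  R[6]: 1 2 3 4 5 6

giving w = (3, 6, 5, 4, 2, 1) via Δ²R.

4 SE-corners of the 12-cell Rothe diagram give Ess(w):

[(2, 5, 1), (3, 4, 1), (4, 2, 0), (5, 1, 0)]


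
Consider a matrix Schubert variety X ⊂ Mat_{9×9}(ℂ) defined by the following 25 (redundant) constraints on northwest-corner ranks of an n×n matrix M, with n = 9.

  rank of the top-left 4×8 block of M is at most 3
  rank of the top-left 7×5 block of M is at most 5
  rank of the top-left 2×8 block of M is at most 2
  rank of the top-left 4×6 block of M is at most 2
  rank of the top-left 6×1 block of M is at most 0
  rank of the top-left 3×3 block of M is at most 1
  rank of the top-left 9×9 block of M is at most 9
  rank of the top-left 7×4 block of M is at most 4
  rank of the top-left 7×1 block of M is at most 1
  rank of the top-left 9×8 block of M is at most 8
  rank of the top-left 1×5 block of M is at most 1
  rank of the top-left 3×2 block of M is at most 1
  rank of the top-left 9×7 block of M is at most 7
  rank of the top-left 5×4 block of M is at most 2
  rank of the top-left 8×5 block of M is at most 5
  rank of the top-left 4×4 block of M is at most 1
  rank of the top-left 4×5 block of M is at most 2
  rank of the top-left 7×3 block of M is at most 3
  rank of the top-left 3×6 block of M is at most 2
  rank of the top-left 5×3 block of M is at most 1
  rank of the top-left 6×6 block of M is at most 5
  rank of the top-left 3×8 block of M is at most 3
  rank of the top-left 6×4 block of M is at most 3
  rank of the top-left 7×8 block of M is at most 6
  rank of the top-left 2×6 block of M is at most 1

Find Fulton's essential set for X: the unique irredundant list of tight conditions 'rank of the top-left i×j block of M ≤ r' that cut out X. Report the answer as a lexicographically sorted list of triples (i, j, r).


Computing R[i][j] = min implied NW-rank bound (n=9, 25 conditions):

  row 1: 0 | 1 | 1 | 1 | 1 | 1 | 1 | 1 | 1
  row 2: 0 | 1 | 1 | 1 | 1 | 1 | 2 | 2 | 2
  row 3: 0 | 1 | 1 | 1 | 2 | 2 | 3 | 3 | 3
  row 4: 0 | 1 | 1 | 1 | 2 | 2 | 3 | 3 | 4
  row 5: 0 | 1 | 1 | 2 | 3 | 3 | 4 | 4 | 5
  row 6: 0 | 1 | 2 | 3 | 4 | 4 | 5 | 5 | 6
  row 7: 1 | 2 | 3 | 4 | 5 | 5 | 6 | 6 | 7
  row 8: 1 | 2 | 3 | 4 | 5 | 6 | 7 | 7 | 8
  row 9: 1 | 2 | 3 | 4 | 5 | 6 | 7 | 8 | 9

hence w(1..9) = (2, 7, 5, 9, 4, 3, 1, 6, 8).

ℓ(w)=17; the 6 essential cells (i,j,r):

[(2, 6, 1), (4, 4, 1), (4, 6, 2), (4, 8, 3), (5, 3, 1), (6, 1, 0)]


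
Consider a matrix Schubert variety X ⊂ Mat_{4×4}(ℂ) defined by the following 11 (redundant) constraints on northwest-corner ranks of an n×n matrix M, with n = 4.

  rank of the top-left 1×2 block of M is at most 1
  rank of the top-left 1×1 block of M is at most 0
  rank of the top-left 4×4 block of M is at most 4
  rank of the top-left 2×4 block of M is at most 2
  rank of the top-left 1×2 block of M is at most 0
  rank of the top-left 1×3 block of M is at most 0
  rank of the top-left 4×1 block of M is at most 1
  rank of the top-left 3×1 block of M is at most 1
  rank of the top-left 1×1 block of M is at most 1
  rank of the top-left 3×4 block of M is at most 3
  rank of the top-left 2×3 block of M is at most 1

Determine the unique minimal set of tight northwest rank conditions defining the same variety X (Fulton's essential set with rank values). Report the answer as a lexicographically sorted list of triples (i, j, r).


Rank table r_w(4×4) implied by the 11 constraints:

  i=1: 0, 0, 0, 1
  i=2: 1, 1, 1, 2
  i=3: 1, 2, 2, 3
  i=4: 1, 2, 3, 4

so w = (4, 1, 2, 3).

Fulton essential set (1 of the 3 Rothe cells):

[(1, 3, 0)]


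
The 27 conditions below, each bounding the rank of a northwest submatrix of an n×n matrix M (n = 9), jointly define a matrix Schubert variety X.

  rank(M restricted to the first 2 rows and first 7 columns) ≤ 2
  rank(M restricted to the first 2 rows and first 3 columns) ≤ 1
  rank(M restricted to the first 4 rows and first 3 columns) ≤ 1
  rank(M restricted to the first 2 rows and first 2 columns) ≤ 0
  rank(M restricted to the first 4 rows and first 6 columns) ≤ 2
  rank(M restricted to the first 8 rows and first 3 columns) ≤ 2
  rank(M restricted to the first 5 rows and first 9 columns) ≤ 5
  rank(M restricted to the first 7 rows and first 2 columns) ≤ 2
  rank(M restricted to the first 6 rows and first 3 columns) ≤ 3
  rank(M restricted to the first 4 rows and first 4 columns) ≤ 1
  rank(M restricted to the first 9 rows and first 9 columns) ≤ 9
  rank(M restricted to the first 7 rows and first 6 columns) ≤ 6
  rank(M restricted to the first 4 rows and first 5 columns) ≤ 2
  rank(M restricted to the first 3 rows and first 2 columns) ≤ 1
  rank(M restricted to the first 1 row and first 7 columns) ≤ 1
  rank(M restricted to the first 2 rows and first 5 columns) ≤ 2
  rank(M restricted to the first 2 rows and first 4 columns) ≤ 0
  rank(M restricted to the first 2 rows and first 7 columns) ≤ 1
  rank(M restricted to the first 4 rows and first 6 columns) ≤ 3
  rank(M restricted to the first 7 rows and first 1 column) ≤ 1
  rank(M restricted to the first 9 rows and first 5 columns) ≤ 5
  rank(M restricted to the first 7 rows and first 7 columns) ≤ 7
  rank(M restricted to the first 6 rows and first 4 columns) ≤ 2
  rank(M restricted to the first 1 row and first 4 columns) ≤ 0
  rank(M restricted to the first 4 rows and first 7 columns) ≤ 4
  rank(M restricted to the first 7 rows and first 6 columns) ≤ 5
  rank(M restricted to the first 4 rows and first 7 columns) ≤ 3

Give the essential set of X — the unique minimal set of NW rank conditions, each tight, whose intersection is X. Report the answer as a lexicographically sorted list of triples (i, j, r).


Computing R[i][j] = min implied NW-rank bound (n=9, 27 conditions):

  R[1]: 0, 0, 0, 0, 1, 1, 1, 1, 1
  R[2]: 0, 0, 0, 0, 1, 1, 1, 2, 2
  R[3]: 1, 1, 1, 1, 2, 2, 2, 3, 3
  R[4]: 1, 1, 1, 1, 2, 2, 3, 4, 4
  R[5]: 1, 2, 2, 2, 3, 3, 4, 5, 5
  R[6]: 1, 2, 2, 2, 3, 4, 5, 6, 6
  R[7]: 1, 2, 2, 3, 4, 5, 6, 7, 7
  R[8]: 1, 2, 2, 3, 4, 5, 6, 7, 8
  R[9]: 1, 2, 3, 4, 5, 6, 7, 8, 9

hence w(1..9) = (5, 8, 1, 7, 2, 6, 4, 9, 3).

ℓ(w)=18; the 6 essential cells (i,j,r):

[(2, 4, 0), (2, 7, 1), (4, 4, 1), (4, 6, 2), (6, 4, 2), (8, 3, 2)]


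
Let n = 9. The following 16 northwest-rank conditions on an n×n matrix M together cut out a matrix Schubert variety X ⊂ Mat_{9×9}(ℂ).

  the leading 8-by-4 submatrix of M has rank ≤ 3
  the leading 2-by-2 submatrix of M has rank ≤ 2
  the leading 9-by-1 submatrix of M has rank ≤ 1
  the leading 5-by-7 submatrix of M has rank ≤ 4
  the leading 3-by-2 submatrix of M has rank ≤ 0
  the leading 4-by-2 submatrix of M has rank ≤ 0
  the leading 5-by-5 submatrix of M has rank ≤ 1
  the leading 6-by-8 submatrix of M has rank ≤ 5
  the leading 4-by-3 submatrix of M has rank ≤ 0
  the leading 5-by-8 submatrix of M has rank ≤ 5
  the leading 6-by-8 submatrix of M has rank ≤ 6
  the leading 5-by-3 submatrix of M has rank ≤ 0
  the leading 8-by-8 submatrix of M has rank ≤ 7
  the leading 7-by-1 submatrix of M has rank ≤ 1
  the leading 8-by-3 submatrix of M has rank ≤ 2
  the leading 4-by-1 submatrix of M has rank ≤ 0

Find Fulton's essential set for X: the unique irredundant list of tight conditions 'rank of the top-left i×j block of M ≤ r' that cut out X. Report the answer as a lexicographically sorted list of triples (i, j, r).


Recovering R(i,j) via the rank-extension bound from the 16 conditions:

  row 1: 0 | 0 | 0 | 1 | 1 | 1 | 1 | 1 | 1
  row 2: 0 | 0 | 0 | 1 | 1 | 2 | 2 | 2 | 2
  row 3: 0 | 0 | 0 | 1 | 1 | 2 | 3 | 3 | 3
  row 4: 0 | 0 | 0 | 1 | 1 | 2 | 3 | 4 | 4
  row 5: 0 | 0 | 0 | 1 | 1 | 2 | 3 | 4 | 5
  row 6: 1 | 1 | 1 | 2 | 2 | 3 | 4 | 5 | 6
  row 7: 1 | 2 | 2 | 3 | 3 | 4 | 5 | 6 | 7
  row 8: 1 | 2 | 2 | 3 | 4 | 5 | 6 | 7 | 8
  row 9: 1 | 2 | 3 | 4 | 5 | 6 | 7 | 8 | 9

so w = (4, 6, 7, 8, 9, 1, 2, 5, 3).

D(w) has 20 cells with 3 SE-corners; essential set:

[(5, 3, 0), (5, 5, 1), (8, 3, 2)]


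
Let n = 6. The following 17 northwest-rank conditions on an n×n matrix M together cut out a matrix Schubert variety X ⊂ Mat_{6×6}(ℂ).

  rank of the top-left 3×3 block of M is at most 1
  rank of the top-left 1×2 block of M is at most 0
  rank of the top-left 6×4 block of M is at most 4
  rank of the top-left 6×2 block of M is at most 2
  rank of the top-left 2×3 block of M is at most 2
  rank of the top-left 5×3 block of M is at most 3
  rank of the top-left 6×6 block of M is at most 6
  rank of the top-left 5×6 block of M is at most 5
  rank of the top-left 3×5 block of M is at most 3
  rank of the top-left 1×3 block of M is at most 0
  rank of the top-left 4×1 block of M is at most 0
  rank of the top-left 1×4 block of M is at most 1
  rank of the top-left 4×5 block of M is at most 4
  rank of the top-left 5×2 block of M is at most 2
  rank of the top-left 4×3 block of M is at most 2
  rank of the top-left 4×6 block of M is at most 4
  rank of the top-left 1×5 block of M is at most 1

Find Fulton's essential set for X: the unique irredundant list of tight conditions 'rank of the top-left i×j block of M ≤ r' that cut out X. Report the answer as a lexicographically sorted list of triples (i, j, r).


Rank table r_w(6×6) implied by the 17 constraints:

  row 1: 0 | 0 | 0 | 1 | 1 | 1
  row 2: 0 | 1 | 1 | 2 | 2 | 2
  row 3: 0 | 1 | 1 | 2 | 3 | 3
  row 4: 0 | 1 | 2 | 3 | 4 | 4
  row 5: 1 | 2 | 3 | 4 | 5 | 5
  row 6: 1 | 2 | 3 | 4 | 5 | 6

so w = (4, 2, 5, 3, 1, 6).

ℓ(w)=7; the 3 essential cells (i,j,r):

[(1, 3, 0), (3, 3, 1), (4, 1, 0)]


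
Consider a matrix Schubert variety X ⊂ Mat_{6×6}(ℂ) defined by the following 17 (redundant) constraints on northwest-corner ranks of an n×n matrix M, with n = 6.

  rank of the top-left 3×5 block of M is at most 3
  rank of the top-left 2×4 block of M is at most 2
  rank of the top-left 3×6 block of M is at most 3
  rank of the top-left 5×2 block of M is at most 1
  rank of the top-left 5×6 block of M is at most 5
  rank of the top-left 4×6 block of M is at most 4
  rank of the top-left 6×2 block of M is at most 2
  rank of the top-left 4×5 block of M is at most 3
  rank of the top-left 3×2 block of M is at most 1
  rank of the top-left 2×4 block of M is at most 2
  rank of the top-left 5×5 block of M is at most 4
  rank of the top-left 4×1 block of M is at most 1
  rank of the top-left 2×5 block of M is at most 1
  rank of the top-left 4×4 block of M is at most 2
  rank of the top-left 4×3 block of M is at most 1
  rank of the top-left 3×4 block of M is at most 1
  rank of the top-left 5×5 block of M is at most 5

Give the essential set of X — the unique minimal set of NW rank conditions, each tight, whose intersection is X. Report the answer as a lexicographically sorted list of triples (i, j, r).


Recovering R(i,j) via the rank-extension bound from the 17 conditions:

  row 1: 1 | 1 | 1 | 1 | 1 | 1
  row 2: 1 | 1 | 1 | 1 | 1 | 2
  row 3: 1 | 1 | 1 | 1 | 2 | 3
  row 4: 1 | 1 | 1 | 2 | 3 | 4
  row 5: 1 | 1 | 2 | 3 | 4 | 5
  row 6: 1 | 2 | 3 | 4 | 5 | 6

hence w(1..6) = (1, 6, 5, 4, 3, 2).

D(w) has 10 cells with 4 SE-corners; essential set:

[(2, 5, 1), (3, 4, 1), (4, 3, 1), (5, 2, 1)]


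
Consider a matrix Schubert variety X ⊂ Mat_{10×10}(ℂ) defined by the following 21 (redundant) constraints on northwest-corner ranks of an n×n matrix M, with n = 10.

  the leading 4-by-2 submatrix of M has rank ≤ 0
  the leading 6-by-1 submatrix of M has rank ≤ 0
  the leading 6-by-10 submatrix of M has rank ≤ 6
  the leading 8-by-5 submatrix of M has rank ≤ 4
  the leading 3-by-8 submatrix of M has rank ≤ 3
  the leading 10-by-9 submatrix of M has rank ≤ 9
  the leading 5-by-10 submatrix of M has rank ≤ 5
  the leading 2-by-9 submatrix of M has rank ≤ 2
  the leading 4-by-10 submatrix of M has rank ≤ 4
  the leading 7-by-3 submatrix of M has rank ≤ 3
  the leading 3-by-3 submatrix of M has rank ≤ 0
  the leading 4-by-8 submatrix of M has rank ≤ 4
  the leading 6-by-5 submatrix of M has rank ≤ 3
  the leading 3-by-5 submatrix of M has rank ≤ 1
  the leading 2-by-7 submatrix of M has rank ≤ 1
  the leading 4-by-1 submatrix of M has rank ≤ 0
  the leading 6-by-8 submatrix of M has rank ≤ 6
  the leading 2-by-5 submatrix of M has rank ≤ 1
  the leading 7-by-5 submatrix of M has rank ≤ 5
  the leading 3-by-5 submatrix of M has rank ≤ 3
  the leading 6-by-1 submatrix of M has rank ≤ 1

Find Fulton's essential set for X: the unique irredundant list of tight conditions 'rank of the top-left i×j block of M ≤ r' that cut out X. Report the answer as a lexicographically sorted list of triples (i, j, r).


Reconstructing r_w from the 21 given conditions:

  row 1: 0 0 0 1 1 1 1 1 1 1
  row 2: 0 0 0 1 1 1 1 2 2 2
  row 3: 0 0 0 1 1 2 2 3 3 3
  row 4: 0 0 1 2 2 3 3 4 4 4
  row 5: 0 1 2 3 3 4 4 5 5 5
  row 6: 0 1 2 3 3 4 5 6 6 6
  row 7: 1 2 3 4 4 5 6 7 7 7
  row 8: 1 2 3 4 4 5 6 7 8 8
  row 9: 1 2 3 4 5 6 7 8 9 9
  row 10: 1 2 3 4 5 6 7 8 9 10

second differences of R give the permutation w = (4, 8, 6, 3, 2, 7, 1, 9, 5, 10).

Rothe diagram D(w) (19 cells), 7 SE-corners (essential conditions):

[(2, 7, 1), (3, 3, 0), (3, 5, 1), (4, 2, 0), (6, 1, 0), (6, 5, 3), (8, 5, 4)]


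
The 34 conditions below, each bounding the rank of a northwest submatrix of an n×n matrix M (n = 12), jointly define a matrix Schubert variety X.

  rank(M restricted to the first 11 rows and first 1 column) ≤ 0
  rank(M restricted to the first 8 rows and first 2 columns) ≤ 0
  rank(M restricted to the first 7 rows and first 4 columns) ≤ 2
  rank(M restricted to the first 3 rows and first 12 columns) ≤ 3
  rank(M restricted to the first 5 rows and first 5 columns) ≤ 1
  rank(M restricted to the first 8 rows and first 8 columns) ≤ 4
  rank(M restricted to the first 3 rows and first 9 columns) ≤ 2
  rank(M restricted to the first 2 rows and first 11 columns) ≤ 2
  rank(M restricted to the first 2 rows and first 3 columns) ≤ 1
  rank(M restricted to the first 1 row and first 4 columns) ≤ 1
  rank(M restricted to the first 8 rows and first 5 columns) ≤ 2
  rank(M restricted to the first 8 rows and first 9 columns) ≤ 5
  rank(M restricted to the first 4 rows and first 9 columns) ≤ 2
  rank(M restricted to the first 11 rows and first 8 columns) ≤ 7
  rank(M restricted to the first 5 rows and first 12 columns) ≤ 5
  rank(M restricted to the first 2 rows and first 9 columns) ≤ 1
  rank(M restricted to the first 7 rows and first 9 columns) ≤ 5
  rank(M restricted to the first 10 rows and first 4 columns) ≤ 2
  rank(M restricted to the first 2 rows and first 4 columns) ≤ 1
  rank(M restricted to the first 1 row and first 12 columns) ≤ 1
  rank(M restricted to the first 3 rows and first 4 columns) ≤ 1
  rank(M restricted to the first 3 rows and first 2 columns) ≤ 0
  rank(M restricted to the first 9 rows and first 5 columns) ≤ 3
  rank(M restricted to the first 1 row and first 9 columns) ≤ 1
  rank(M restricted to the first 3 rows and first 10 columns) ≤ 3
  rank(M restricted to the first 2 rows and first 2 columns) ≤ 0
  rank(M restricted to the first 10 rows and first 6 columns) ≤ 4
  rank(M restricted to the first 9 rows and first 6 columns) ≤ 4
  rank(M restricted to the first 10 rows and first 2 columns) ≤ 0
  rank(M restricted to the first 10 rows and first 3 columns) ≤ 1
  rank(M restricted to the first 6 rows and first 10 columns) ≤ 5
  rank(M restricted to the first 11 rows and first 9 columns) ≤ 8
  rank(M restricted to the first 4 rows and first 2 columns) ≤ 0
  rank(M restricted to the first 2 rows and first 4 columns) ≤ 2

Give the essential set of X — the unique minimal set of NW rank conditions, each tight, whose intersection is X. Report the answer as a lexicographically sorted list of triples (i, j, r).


The tightest implied rank at each (i,j), from the 34 conditions:

  R[1]: 0, 0, 1, 1, 1, 1, 1, 1, 1, 1, 1, 1
  R[2]: 0, 0, 1, 1, 1, 1, 1, 1, 1, 2, 2, 2
  R[3]: 0, 0, 1, 1, 1, 2, 2, 2, 2, 3, 3, 3
  R[4]: 0, 0, 1, 1, 1, 2, 2, 2, 2, 3, 4, 4
  R[5]: 0, 0, 1, 1, 1, 2, 3, 3, 3, 4, 5, 5
  R[6]: 0, 0, 1, 2, 2, 3, 4, 4, 4, 5, 6, 6
  R[7]: 0, 0, 1, 2, 2, 3, 4, 4, 5, 6, 7, 7
  R[8]: 0, 0, 1, 2, 2, 3, 4, 4, 5, 6, 7, 8
  R[9]: 0, 0, 1, 2, 3, 4, 5, 5, 6, 7, 8, 9
  R[10]: 0, 0, 1, 2, 3, 4, 5, 6, 7, 8, 9, 10
  R[11]: 0, 1, 2, 3, 4, 5, 6, 7, 8, 9, 10, 11
  R[12]: 1, 2, 3, 4, 5, 6, 7, 8, 9, 10, 11, 12

giving w = (3, 10, 6, 11, 7, 4, 9, 12, 5, 8, 2, 1) via Δ²R.

7 SE-corners of the 40-cell Rothe diagram give Ess(w):

[(2, 9, 1), (4, 9, 2), (5, 5, 1), (8, 5, 2), (8, 8, 4), (10, 2, 0), (11, 1, 0)]


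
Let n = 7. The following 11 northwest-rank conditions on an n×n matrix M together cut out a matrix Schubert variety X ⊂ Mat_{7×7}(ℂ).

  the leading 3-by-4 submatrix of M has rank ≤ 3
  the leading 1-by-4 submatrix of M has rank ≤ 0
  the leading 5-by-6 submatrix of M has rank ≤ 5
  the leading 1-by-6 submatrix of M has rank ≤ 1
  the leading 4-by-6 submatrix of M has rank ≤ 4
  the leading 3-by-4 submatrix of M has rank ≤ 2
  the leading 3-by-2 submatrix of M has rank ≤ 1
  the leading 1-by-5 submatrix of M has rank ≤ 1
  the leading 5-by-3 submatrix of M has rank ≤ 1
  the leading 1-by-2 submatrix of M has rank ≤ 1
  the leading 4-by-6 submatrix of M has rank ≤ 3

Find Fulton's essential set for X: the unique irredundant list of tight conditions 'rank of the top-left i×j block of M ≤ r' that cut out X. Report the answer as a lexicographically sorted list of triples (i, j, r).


The tightest implied rank at each (i,j), from the 11 conditions:

  R[1]: 0 0 0 0 1 1 1
  R[2]: 1 1 1 1 2 2 2
  R[3]: 1 1 1 2 3 3 3
  R[4]: 1 1 1 2 3 3 4
  R[5]: 1 1 1 2 3 4 5
  R[6]: 1 2 2 3 4 5 6
  R[7]: 1 2 3 4 5 6 7

hence w(1..7) = (5, 1, 4, 7, 6, 2, 3).

D(w) has 11 cells with 3 SE-corners; essential set:

[(1, 4, 0), (4, 6, 3), (5, 3, 1)]


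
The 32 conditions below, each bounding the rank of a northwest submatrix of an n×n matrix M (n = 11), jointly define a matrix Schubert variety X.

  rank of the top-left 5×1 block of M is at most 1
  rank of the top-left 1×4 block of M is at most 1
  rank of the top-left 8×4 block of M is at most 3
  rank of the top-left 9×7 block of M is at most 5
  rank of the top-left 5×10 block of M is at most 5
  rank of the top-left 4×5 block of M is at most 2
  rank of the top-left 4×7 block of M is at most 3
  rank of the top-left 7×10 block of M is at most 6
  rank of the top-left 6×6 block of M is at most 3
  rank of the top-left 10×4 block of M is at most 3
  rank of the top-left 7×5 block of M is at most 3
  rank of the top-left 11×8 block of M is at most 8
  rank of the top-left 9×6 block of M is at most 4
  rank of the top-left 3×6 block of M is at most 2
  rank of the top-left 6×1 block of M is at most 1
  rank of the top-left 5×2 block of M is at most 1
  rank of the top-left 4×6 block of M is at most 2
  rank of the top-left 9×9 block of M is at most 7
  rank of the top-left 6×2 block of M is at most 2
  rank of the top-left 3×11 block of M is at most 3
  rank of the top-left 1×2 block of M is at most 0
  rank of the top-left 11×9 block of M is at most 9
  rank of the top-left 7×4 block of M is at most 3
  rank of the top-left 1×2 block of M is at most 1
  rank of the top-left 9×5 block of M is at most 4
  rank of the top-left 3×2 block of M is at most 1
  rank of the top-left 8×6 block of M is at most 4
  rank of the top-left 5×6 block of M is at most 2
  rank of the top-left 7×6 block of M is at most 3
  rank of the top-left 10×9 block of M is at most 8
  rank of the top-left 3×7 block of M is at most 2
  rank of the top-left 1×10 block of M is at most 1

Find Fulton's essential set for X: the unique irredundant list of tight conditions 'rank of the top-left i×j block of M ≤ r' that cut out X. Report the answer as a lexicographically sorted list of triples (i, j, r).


Propagating the 32 rank bounds to every northwest block:

  i=1: 0 | 0 | 1 | 1 | 1 | 1 | 1 | 1 | 1 | 1 | 1
  i=2: 1 | 1 | 2 | 2 | 2 | 2 | 2 | 2 | 2 | 2 | 2
  i=3: 1 | 1 | 2 | 2 | 2 | 2 | 2 | 3 | 3 | 3 | 3
  i=4: 1 | 1 | 2 | 2 | 2 | 2 | 3 | 4 | 4 | 4 | 4
  i=5: 1 | 1 | 2 | 2 | 2 | 2 | 3 | 4 | 5 | 5 | 5
  i=6: 1 | 2 | 3 | 3 | 3 | 3 | 4 | 5 | 6 | 6 | 6
  i=7: 1 | 2 | 3 | 3 | 3 | 3 | 4 | 5 | 6 | 6 | 7
  i=8: 1 | 2 | 3 | 3 | 4 | 4 | 5 | 6 | 7 | 7 | 8
  i=9: 1 | 2 | 3 | 3 | 4 | 4 | 5 | 6 | 7 | 8 | 9
  i=10: 1 | 2 | 3 | 3 | 4 | 5 | 6 | 7 | 8 | 9 | 10
  i=11: 1 | 2 | 3 | 4 | 5 | 6 | 7 | 8 | 9 | 10 | 11

giving w = (3, 1, 8, 7, 9, 2, 11, 5, 10, 6, 4) via Δ²R.

|D(w)|=23, |Ess(w)|=8:

[(1, 2, 0), (3, 7, 2), (5, 2, 1), (5, 6, 2), (7, 6, 3), (7, 10, 6), (9, 6, 4), (10, 4, 3)]


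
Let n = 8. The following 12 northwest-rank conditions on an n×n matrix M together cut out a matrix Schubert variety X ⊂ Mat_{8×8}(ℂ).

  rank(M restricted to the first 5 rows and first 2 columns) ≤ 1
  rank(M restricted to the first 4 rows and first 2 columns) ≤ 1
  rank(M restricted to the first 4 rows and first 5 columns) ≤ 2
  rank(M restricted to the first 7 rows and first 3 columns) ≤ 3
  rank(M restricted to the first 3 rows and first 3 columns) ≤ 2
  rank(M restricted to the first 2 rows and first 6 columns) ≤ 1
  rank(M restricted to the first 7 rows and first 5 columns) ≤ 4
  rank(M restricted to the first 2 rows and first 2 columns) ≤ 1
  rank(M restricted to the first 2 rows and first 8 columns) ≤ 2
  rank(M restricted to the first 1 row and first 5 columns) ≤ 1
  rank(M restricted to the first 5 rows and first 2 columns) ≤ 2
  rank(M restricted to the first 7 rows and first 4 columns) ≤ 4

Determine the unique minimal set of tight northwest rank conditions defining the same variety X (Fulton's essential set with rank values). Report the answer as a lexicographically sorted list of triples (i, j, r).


Propagating the 12 rank bounds to every northwest block:

  R[1]: 1, 1, 1, 1, 1, 1, 1, 1
  R[2]: 1, 1, 1, 1, 1, 1, 2, 2
  R[3]: 1, 1, 2, 2, 2, 2, 3, 3
  R[4]: 1, 1, 2, 2, 2, 3, 4, 4
  R[5]: 1, 1, 2, 3, 3, 4, 5, 5
  R[6]: 1, 2, 3, 4, 4, 5, 6, 6
  R[7]: 1, 2, 3, 4, 4, 5, 6, 7
  R[8]: 1, 2, 3, 4, 5, 6, 7, 8

giving w = (1, 7, 3, 6, 4, 2, 8, 5) via Δ²R.

4 SE-corners of the 11-cell Rothe diagram give Ess(w):

[(2, 6, 1), (4, 5, 2), (5, 2, 1), (7, 5, 4)]


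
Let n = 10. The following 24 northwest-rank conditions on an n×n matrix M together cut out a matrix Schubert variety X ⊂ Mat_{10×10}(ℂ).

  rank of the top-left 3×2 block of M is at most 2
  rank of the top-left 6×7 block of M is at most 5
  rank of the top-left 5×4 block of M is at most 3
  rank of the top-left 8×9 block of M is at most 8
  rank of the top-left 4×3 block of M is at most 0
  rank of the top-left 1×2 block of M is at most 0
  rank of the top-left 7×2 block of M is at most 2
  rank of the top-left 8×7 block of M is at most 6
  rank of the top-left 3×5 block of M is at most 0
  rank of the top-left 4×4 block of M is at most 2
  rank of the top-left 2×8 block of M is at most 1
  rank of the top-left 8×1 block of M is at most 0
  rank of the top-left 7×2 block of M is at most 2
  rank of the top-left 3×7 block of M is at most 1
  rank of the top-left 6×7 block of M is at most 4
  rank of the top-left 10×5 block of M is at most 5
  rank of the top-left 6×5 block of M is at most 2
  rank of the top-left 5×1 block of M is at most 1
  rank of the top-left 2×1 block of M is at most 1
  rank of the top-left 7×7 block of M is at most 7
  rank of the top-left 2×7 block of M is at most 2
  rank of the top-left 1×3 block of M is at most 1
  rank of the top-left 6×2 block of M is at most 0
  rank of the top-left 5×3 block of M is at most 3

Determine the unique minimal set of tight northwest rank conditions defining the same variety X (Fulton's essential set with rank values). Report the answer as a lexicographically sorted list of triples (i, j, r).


The tightest implied rank at each (i,j), from the 24 conditions:

  0, 0, 0, 0, 0, 1, 1, 1, 1, 1
  0, 0, 0, 0, 0, 1, 1, 1, 2, 2
  0, 0, 0, 0, 0, 1, 1, 2, 3, 3
  0, 0, 0, 1, 1, 2, 2, 3, 4, 4
  0, 0, 1, 2, 2, 3, 3, 4, 5, 5
  0, 0, 1, 2, 2, 3, 4, 5, 6, 6
  0, 1, 2, 3, 3, 4, 5, 6, 7, 7
  0, 1, 2, 3, 4, 5, 6, 7, 8, 8
  1, 2, 3, 4, 5, 6, 7, 8, 9, 9
  1, 2, 3, 4, 5, 6, 7, 8, 9, 10

so w = (6, 9, 8, 4, 3, 7, 2, 5, 1, 10).

|D(w)|=28, |Ess(w)|=7:

[(2, 8, 1), (3, 5, 0), (3, 7, 1), (4, 3, 0), (6, 2, 0), (6, 5, 2), (8, 1, 0)]


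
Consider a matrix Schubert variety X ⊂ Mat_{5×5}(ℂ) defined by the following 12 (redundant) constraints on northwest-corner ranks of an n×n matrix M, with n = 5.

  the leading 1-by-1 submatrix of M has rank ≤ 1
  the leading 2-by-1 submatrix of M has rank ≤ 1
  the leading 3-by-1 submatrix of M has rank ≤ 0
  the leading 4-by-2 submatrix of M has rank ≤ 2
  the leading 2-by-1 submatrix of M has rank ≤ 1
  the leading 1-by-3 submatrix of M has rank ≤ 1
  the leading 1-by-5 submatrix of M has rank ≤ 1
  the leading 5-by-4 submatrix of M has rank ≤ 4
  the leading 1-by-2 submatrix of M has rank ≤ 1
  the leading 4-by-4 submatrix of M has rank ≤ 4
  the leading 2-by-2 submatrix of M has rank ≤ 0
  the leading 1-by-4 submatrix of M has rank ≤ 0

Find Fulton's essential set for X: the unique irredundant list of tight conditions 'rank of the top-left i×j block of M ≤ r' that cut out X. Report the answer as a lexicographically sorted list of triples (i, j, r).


The tightest implied rank at each (i,j), from the 12 conditions:

  0, 0, 0, 0, 1
  0, 0, 1, 1, 2
  0, 1, 2, 2, 3
  1, 2, 3, 3, 4
  1, 2, 3, 4, 5

hence w(1..5) = (5, 3, 2, 1, 4).

D(w) has 7 cells with 3 SE-corners; essential set:

[(1, 4, 0), (2, 2, 0), (3, 1, 0)]


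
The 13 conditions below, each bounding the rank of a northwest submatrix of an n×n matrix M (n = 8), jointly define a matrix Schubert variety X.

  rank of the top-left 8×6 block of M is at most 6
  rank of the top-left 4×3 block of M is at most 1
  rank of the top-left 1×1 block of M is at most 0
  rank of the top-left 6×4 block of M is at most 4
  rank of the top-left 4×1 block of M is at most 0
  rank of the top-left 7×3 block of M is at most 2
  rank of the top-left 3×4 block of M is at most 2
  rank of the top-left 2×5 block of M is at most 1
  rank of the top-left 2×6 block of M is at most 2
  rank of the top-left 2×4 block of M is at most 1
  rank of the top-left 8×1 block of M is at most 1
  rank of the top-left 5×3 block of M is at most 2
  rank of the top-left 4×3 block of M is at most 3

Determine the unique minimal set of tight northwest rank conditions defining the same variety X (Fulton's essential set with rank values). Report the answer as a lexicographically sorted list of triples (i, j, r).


Recovering R(i,j) via the rank-extension bound from the 13 conditions:

  R[1]: 0  1  1  1  1  1  1  1
  R[2]: 0  1  1  1  1  2  2  2
  R[3]: 0  1  1  2  2  3  3  3
  R[4]: 0  1  1  2  3  4  4  4
  R[5]: 1  2  2  3  4  5  5  5
  R[6]: 1  2  2  3  4  5  6  6
  R[7]: 1  2  2  3  4  5  6  7
  R[8]: 1  2  3  4  5  6  7  8

hence w(1..8) = (2, 6, 4, 5, 1, 7, 8, 3).

|D(w)|=11, |Ess(w)|=4:

[(2, 5, 1), (4, 1, 0), (4, 3, 1), (7, 3, 2)]


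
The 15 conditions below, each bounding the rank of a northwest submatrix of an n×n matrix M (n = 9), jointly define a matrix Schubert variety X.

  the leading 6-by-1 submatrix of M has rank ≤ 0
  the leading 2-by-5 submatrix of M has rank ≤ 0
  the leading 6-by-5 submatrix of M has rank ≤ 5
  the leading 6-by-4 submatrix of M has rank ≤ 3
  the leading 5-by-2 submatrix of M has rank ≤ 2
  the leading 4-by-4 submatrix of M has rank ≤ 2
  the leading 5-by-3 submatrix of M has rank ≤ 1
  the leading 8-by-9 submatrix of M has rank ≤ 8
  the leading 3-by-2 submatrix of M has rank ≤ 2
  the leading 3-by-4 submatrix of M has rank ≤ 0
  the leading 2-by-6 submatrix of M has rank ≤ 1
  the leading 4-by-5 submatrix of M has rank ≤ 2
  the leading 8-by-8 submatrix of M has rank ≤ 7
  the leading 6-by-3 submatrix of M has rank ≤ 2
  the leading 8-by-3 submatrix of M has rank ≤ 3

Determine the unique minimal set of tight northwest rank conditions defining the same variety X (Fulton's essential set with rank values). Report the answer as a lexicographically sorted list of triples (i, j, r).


Propagating the 15 rank bounds to every northwest block:

  0  0  0  0  0  1  1  1  1
  0  0  0  0  0  1  2  2  2
  0  0  0  0  1  2  3  3  3
  0  1  1  1  2  3  4  4  4
  0  1  1  2  3  4  5  5  5
  0  1  2  3  4  5  6  6  6
  1  2  3  4  5  6  7  7  7
  1  2  3  4  5  6  7  7  8
  1  2  3  4  5  6  7  8  9

reading off 1-entries of Δ²R: w = (6, 7, 5, 2, 4, 3, 1, 9, 8).

ℓ(w)=19; the 5 essential cells (i,j,r):

[(2, 5, 0), (3, 4, 0), (5, 3, 1), (6, 1, 0), (8, 8, 7)]


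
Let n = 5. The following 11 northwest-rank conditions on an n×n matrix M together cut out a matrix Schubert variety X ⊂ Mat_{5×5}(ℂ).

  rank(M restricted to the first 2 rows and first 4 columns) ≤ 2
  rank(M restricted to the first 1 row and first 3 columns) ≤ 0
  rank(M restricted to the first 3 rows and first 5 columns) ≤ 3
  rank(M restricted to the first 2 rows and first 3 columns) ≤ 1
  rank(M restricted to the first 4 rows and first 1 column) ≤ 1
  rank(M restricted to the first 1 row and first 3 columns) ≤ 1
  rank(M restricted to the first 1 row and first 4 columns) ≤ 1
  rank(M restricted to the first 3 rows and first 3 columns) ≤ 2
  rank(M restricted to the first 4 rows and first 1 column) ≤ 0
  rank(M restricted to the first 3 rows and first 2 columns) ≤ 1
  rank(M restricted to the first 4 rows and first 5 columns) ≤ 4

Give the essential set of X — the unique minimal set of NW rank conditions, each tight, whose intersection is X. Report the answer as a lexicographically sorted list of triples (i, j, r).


Computing R[i][j] = min implied NW-rank bound (n=5, 11 conditions):

  0 0 0 1 1
  0 1 1 2 2
  0 1 2 3 3
  0 1 2 3 4
  1 2 3 4 5

giving w = (4, 2, 3, 5, 1) via Δ²R.

D(w) has 6 cells with 2 SE-corners; essential set:

[(1, 3, 0), (4, 1, 0)]


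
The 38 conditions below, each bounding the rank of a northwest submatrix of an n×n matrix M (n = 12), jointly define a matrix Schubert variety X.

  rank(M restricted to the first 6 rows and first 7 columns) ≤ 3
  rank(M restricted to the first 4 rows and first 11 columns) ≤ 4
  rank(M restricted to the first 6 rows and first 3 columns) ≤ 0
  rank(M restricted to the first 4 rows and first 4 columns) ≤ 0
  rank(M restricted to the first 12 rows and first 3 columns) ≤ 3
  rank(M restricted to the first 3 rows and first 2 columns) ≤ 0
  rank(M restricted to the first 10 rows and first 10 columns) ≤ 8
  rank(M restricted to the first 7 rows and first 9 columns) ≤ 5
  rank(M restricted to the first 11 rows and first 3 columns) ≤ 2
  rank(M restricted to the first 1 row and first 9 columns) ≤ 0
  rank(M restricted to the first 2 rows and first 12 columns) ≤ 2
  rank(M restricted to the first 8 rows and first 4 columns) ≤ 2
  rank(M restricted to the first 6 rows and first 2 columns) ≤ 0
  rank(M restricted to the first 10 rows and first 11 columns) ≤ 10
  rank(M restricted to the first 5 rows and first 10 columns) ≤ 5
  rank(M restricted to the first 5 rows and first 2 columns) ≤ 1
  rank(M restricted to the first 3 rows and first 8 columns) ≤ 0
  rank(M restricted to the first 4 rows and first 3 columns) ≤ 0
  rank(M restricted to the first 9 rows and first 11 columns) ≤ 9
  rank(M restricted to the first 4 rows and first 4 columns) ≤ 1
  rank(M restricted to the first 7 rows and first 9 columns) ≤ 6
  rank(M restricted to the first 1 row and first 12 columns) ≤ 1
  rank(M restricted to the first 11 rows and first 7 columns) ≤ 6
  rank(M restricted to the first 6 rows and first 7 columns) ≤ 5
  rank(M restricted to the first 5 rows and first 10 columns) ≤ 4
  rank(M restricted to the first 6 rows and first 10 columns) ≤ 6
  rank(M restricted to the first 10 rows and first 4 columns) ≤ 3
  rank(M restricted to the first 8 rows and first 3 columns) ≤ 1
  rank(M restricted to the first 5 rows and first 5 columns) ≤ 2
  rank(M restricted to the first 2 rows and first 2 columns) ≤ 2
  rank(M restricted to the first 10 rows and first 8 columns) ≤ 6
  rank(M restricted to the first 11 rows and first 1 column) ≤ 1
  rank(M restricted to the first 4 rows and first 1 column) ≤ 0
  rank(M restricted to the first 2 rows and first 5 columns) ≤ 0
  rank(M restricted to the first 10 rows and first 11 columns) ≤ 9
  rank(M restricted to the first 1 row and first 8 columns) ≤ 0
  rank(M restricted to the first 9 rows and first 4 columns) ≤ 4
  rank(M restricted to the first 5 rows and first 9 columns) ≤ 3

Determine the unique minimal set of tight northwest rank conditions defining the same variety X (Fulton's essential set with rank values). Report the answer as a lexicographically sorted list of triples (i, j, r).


The tightest implied rank at each (i,j), from the 38 conditions:

  0 | 0 | 0 | 0 | 0 | 0 | 0 | 0 | 0 | 1 | 1 | 1
  0 | 0 | 0 | 0 | 0 | 0 | 0 | 0 | 1 | 2 | 2 | 2
  0 | 0 | 0 | 0 | 0 | 0 | 0 | 0 | 1 | 2 | 3 | 3
  0 | 0 | 0 | 0 | 1 | 1 | 1 | 1 | 2 | 3 | 4 | 4
  0 | 0 | 0 | 1 | 2 | 2 | 2 | 2 | 3 | 4 | 5 | 5
  0 | 0 | 0 | 1 | 2 | 3 | 3 | 3 | 4 | 5 | 6 | 6
  1 | 1 | 1 | 2 | 3 | 4 | 4 | 4 | 5 | 6 | 7 | 7
  1 | 1 | 1 | 2 | 3 | 4 | 5 | 5 | 6 | 7 | 8 | 8
  1 | 2 | 2 | 3 | 4 | 5 | 6 | 6 | 7 | 8 | 9 | 9
  1 | 2 | 2 | 3 | 4 | 5 | 6 | 6 | 7 | 8 | 9 | 10
  1 | 2 | 2 | 3 | 4 | 5 | 6 | 7 | 8 | 9 | 10 | 11
  1 | 2 | 3 | 4 | 5 | 6 | 7 | 8 | 9 | 10 | 11 | 12

second differences of R give the permutation w = (10, 9, 11, 5, 4, 6, 1, 7, 2, 12, 8, 3).

|D(w)|=40, |Ess(w)|=7:

[(1, 9, 0), (3, 8, 0), (4, 4, 0), (6, 3, 0), (8, 3, 1), (10, 8, 6), (11, 3, 2)]
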